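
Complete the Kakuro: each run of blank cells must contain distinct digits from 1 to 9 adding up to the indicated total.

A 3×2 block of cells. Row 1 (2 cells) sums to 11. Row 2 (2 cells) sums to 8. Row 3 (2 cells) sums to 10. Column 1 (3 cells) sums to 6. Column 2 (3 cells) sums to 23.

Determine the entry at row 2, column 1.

6 in 3 cells must be {1,2,3}; 23 in 3 cells must be {6,8,9}.
The 8 across and the 23 down share only 6, so (2,2) = 6.
(2,1) = 8 − 6 = 2 completes the 8 across.
Given what's placed, (1,1) must be 3 to fit the 11 across and 6 down.
(1,2) = 11 − 3 = 8 completes the 11 across.
(3,1) = 6 − 5 = 1 completes the 6 down.
(3,2) = 10 − 1 = 9 completes the 10 across.

2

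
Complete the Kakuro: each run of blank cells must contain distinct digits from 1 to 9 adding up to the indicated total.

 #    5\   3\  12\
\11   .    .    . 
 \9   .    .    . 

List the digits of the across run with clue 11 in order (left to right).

3 in 2 cells must be {1,2}.
Nothing is forced directly, so branch on R2C3, whose candidates are 3 or 4 or 5. If R2C3 = 3: then R1C3 would have to be in {1,2,3,4,5,6,7,8} for the 11 across but in {9} for the 12 down — contradiction. If R2C3 = 5: that forces R1C3 = 7, R2C2 = 1, after which R1C2 would have to be in {1,3} for the 11 across but in {2} for the 3 down — contradiction. So R2C3 = 4.
R1C3 = 12 − 4 = 8 completes the 12 down.
Given what's placed, R2C2 must be 2 to fit the 9 across and 3 down.
R1C2 = 3 − 2 = 1 completes the 3 down.
R2C1 = 9 − 6 = 3 completes the 9 across.
R1C1 = 11 − 9 = 2 completes the 11 across.

2, 1, 8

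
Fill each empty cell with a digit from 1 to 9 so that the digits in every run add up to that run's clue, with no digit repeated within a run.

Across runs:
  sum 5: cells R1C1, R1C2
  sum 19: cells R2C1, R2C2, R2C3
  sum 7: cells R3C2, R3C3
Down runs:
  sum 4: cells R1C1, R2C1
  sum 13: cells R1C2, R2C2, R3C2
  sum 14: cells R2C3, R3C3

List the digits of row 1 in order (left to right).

1 4

4 in 2 cells must be {1,3}.
The 19 across and the 4 down share only 3, so R2C1 = 3.
R2C3 = 9: the only remaining digit allowed by both the 19 across and the 14 down.
R3C3 = 14 − 9 = 5 completes the 14 down.
R1C1 = 4 − 3 = 1 completes the 4 down.
R1C2 = 5 − 1 = 4 completes the 5 across.
R2C2 = 19 − 12 = 7 completes the 19 across.
R3C2 = 7 − 5 = 2 completes the 7 across.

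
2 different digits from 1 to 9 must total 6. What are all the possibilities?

2 distinct digits from 1–9 sum between 3 and 17.

{1,5}; {2,4}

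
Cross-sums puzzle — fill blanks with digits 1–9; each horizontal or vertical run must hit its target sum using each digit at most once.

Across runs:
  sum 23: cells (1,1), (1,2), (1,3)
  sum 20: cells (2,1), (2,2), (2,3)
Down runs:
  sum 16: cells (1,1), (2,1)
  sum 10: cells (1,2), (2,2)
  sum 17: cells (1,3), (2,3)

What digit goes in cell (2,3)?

9

23 in 3 cells must be {6,8,9}; 16 in 2 cells must be {7,9}; 17 in 2 cells must be {8,9}.
The 23 across and the 16 down share only 9, so (1,1) = 9.
Given what's placed, (1,3) must be 8 to fit the 23 across and 17 down.
(2,1) = 16 − 9 = 7 completes the 16 down.
(2,3) = 17 − 8 = 9 completes the 17 down.
(1,2) = 23 − 17 = 6 completes the 23 across.
(2,2) = 20 − 16 = 4 completes the 20 across.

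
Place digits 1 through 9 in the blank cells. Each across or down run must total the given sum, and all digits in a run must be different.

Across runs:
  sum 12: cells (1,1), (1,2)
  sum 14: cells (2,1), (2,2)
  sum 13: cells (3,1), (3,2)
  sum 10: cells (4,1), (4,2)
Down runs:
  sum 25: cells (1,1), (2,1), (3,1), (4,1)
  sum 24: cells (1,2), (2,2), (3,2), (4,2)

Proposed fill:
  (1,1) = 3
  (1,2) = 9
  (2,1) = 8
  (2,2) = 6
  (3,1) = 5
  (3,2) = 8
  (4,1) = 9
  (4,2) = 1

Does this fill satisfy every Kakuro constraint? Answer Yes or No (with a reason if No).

Across: 3+9=12; 8+6=14; 5+8=13; 9+1=10. Down: 3+8+5+9=25; 9+6+8+1=24. No digit repeats within any run.

Yes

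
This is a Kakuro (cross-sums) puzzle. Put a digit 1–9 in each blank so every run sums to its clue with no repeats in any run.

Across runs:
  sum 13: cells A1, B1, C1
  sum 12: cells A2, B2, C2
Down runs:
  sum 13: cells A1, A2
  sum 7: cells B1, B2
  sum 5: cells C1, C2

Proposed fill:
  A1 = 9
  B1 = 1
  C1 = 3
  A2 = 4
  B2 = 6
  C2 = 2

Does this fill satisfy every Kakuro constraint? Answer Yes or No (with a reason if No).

Yes

Across: 9+1+3=13; 4+6+2=12. Down: 9+4=13; 1+6=7; 3+2=5. No digit repeats within any run.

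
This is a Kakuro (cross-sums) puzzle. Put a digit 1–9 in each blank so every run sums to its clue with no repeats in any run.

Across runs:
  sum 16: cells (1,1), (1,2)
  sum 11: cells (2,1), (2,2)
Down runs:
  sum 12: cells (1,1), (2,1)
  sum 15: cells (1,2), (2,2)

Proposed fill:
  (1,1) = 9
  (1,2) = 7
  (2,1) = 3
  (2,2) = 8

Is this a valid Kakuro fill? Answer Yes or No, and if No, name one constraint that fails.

Across: 9+7=16; 3+8=11. Down: 9+3=12; 7+8=15. No digit repeats within any run.

Yes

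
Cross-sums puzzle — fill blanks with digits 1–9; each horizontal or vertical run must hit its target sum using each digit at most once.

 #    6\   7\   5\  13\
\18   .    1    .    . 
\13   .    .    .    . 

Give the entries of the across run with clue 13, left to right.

R2C2 = 7 − 1 = 6 completes the 7 down.
Given what's placed, R2C4 must be 4 to fit the 13 across and 13 down.
R1C4 = 13 − 4 = 9 completes the 13 down.
No cell is forced outright now. R1C1 can only be 2 or 5 (the digits allowed by both its 18 across and its 6 down). If R1C1 = 2: then R1C3 would have to be in {6} for the 18 across but in {1,2,3,4} for the 5 down — contradiction. So R1C1 = 5.
R1C3 = 18 − 15 = 3 completes the 18 across.
R2C1 = 6 − 5 = 1 completes the 6 down.
R2C3 = 13 − 11 = 2 completes the 13 across.

1 6 2 4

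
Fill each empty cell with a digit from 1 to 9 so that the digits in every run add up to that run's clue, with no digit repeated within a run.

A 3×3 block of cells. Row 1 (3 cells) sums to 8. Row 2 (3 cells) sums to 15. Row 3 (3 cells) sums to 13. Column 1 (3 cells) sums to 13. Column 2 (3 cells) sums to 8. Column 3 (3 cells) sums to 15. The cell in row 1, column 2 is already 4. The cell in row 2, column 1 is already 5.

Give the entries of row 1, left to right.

Given what's placed, (1,1) must be 1 to fit the 8 across and 13 down.
(1,3) = 8 − 5 = 3 completes the 8 across.
(3,1) = 13 − 6 = 7 completes the 13 down.
Given what's placed, (3,2) must be 1 to fit the 13 across and 8 down.
(3,3) = 13 − 8 = 5 completes the 13 across.
(2,2) = 8 − 5 = 3 completes the 8 down.
(2,3) = 15 − 8 = 7 completes the 15 across.

1 4 3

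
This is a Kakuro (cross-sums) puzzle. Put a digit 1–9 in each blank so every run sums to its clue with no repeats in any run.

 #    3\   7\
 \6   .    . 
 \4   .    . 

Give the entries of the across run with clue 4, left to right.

1 3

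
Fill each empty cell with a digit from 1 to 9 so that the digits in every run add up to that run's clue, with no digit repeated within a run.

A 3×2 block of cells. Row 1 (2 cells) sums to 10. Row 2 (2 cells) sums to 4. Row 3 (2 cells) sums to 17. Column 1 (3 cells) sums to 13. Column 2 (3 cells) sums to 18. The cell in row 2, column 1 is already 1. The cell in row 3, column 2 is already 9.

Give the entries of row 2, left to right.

4 in 2 cells must be {1,3}; 17 in 2 cells must be {8,9}.
(2,2) = 4 − 1 = 3 completes the 4 across.
(3,1) = 17 − 9 = 8 completes the 17 across.
(1,1) = 13 − 9 = 4 completes the 13 down.
(1,2) = 10 − 4 = 6 completes the 10 across.

1, 3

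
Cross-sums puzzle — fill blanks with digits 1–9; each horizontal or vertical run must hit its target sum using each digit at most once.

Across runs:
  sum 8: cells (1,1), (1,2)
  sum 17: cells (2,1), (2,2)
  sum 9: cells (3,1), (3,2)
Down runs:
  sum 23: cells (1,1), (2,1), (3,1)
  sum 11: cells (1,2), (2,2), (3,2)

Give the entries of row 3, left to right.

8, 1

17 in 2 cells must be {8,9}; 23 in 3 cells must be {6,8,9}.
The 8 across and the 23 down share only 6, so (1,1) = 6.
(1,2) = 8 − 6 = 2 completes the 8 across.
Given what's placed, (2,2) must be 8 to fit the 17 across and 11 down.
(3,1) = 8: the only remaining digit allowed by both the 9 across and the 23 down.
(3,2) = 9 − 8 = 1 completes the 9 across.
(2,1) = 17 − 8 = 9 completes the 17 across.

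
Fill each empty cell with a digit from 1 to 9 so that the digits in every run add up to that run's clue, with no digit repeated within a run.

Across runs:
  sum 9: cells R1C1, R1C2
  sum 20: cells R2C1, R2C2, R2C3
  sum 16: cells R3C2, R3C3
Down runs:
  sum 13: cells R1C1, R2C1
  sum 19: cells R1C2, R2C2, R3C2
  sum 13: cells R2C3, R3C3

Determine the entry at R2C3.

16 in 2 cells must be {7,9}.
Nothing is forced directly, so branch on R3C2, whose candidates are 7 or 9. If R3C2 = 9: that forces R3C3 = 7, R2C3 = 6, after which R2C2 would have to be in {5,9} for the 20 across but in {2,3,4,6,7,8} for the 19 down — contradiction. So R3C2 = 7.
R3C3 = 16 − 7 = 9 completes the 16 across.
R2C3 = 13 − 9 = 4 completes the 13 down.
R2C2 = 9: the only remaining digit allowed by both the 20 across and the 19 down.
R1C2 = 19 − 16 = 3 completes the 19 down.
R2C1 = 20 − 13 = 7 completes the 20 across.
R1C1 = 9 − 3 = 6 completes the 9 across.

4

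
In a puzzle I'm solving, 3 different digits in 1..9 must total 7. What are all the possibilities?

{1,2,4}

3 distinct digits from 1–9 sum between 6 and 24.
Only one set works: {1,2,4}.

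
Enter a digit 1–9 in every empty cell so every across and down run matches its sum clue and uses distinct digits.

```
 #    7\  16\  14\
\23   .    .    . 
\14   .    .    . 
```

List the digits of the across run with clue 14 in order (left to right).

23 in 3 cells must be {6,8,9}; 16 in 2 cells must be {7,9}.
The 23 across and the 7 down share only 6, so R1C1 = 6.
Given what's placed, R1C2 must be 9 to fit the 23 across and 16 down.
R1C3 = 23 − 15 = 8 completes the 23 across.
R2C1 = 7 − 6 = 1 completes the 7 down.
R2C2 = 16 − 9 = 7 completes the 16 down.
R2C3 = 14 − 8 = 6 completes the 14 across.

1 7 6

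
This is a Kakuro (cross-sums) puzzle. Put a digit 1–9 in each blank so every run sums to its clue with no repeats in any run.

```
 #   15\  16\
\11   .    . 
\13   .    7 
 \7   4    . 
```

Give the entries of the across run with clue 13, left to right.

R2C1 = 13 − 7 = 6 completes the 13 across.
R3C2 = 7 − 4 = 3 completes the 7 across.
R1C1 = 15 − 10 = 5 completes the 15 down.
R1C2 = 11 − 5 = 6 completes the 11 across.

6, 7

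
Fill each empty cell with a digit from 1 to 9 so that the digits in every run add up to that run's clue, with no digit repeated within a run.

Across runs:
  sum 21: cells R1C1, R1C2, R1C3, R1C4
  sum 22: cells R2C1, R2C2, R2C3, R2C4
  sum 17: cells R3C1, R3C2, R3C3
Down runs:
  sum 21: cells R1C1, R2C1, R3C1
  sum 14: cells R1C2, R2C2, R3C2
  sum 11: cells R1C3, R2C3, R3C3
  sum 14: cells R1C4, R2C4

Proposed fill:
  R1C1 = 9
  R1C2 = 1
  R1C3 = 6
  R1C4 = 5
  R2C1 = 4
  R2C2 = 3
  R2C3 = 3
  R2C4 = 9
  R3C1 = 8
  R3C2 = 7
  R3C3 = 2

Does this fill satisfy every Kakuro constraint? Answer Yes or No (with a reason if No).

No — the across run R2C1–R2C4 sums to 19, not 22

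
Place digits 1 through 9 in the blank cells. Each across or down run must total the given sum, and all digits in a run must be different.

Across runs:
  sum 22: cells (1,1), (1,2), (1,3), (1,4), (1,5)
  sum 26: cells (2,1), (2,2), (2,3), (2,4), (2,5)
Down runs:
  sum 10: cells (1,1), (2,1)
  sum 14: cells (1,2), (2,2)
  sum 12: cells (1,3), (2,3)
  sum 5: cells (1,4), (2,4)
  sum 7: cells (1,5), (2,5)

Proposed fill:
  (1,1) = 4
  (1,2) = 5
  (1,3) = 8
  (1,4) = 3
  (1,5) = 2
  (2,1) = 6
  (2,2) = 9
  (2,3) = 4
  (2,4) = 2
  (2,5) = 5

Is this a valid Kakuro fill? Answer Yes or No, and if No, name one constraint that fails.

Across: 4+5+8+3+2=22; 6+9+4+2+5=26. Down: 4+6=10; 5+9=14; 8+4=12; 3+2=5; 2+5=7. No digit repeats within any run.

Yes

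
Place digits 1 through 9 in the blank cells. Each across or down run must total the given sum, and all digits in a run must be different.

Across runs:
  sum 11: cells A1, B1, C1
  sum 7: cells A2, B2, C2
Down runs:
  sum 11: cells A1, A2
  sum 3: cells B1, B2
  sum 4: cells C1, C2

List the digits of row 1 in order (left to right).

7 1 3

7 in 3 cells must be {1,2,4}; 3 in 2 cells must be {1,2}; 4 in 2 cells must be {1,3}.
The 7 across and the 4 down share only 1, so C2 = 1.
C1 = 4 − 1 = 3 completes the 4 down.
Given what's placed, B2 must be 2 to fit the 7 across and 3 down.
B1 = 3 − 2 = 1 completes the 3 down.
A2 = 7 − 3 = 4 completes the 7 across.
A1 = 11 − 4 = 7 completes the 11 across.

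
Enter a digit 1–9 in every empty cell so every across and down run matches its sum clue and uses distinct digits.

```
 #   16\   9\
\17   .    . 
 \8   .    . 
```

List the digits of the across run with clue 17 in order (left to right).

9 8

17 in 2 cells must be {8,9}; 16 in 2 cells must be {7,9}.
The 17 across and the 16 down share only 9, so R1C1 = 9.
R1C2 = 17 − 9 = 8 completes the 17 across.
R2C1 = 16 − 9 = 7 completes the 16 down.
R2C2 = 8 − 7 = 1 completes the 8 across.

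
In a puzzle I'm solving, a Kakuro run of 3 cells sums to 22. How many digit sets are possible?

3 distinct digits from 1–9 sum between 6 and 24.
Enumerating: {5,8,9}, {6,7,9}.

2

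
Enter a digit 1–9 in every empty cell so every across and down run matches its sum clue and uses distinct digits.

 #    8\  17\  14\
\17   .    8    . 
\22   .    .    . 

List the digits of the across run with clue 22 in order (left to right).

17 in 2 cells must be {8,9}.
R2C2 = 17 − 8 = 9 completes the 17 down.
No cell is forced outright now. R1C3 can only be 5 or 6 (the digits allowed by both its 17 across and its 14 down). If R1C3 = 5: then R1C1 would have to be in {4} for the 17 across but in {1,2,3,5,6,7} for the 8 down — contradiction. So R1C3 = 6.
R1C1 = 17 − 14 = 3 completes the 17 across.
R2C1 = 8 − 3 = 5 completes the 8 down.
R2C3 = 22 − 14 = 8 completes the 22 across.

5 9 8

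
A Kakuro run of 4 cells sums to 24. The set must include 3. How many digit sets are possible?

4 distinct digits from 1–9 sum between 10 and 30.
Keeping only sets containing 3.
Enumerating: {3,4,8,9}, {3,5,7,9}, {3,6,7,8}.

3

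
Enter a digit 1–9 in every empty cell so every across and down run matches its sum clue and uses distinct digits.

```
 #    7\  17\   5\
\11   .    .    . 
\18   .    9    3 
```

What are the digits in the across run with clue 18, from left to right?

17 in 2 cells must be {8,9}.
R1C2 = 17 − 9 = 8 completes the 17 down.
R1C3 = 5 − 3 = 2 completes the 5 down.
R2C1 = 18 − 12 = 6 completes the 18 across.
R1C1 = 11 − 10 = 1 completes the 11 across.

6, 9, 3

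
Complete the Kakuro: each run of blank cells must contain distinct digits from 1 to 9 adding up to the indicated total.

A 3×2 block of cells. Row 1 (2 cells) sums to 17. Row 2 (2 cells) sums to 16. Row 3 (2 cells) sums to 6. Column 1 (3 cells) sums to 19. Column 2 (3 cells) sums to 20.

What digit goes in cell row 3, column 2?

17 in 2 cells must be {8,9}; 16 in 2 cells must be {7,9}.
Nothing is forced directly, so branch on (3,2), whose candidates are 4 or 5. If (3,2) = 5: then (3,1) would have to be in {1} for the 6 across but in {2,3,4,5,6,7,8,9} for the 19 down — contradiction. So (3,2) = 4.
Given what's placed, (1,2) must be 9 to fit the 17 across and 20 down.
(2,2) = 20 − 13 = 7 completes the 20 down.
(3,1) = 6 − 4 = 2 completes the 6 across.
(1,1) = 17 − 9 = 8 completes the 17 across.
(2,1) = 16 − 7 = 9 completes the 16 across.

4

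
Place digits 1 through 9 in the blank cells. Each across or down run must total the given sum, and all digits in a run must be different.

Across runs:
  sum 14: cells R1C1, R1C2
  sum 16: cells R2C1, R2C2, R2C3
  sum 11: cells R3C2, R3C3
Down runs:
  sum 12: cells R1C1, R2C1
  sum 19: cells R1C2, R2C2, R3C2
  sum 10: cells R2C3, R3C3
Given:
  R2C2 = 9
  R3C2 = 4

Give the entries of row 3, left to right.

R1C2 = 19 − 13 = 6 completes the 19 down.
R3C3 = 11 − 4 = 7 completes the 11 across.
R1C1 = 14 − 6 = 8 completes the 14 across.
R2C1 = 12 − 8 = 4 completes the 12 down.
R2C3 = 16 − 13 = 3 completes the 16 across.

4 7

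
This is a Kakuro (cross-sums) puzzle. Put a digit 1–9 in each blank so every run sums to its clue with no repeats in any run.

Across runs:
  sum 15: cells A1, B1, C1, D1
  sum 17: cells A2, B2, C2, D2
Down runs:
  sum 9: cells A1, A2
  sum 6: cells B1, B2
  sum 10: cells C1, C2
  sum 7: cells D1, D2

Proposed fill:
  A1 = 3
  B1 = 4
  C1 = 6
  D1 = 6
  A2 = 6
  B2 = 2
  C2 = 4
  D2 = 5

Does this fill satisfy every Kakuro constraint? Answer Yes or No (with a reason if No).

No — the down run D1–D2 sums to 11, not 7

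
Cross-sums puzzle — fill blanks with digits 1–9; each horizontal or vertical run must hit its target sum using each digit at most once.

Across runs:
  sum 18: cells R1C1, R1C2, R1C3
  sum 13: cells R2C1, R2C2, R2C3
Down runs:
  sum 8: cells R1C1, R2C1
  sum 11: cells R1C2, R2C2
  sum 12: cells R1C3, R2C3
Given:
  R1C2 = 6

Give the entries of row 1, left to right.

R2C2 = 11 − 6 = 5 completes the 11 down.
Given what's placed, R2C3 must be 7 to fit the 13 across and 12 down.
R1C3 = 12 − 7 = 5 completes the 12 down.
R2C1 = 13 − 12 = 1 completes the 13 across.
R1C1 = 18 − 11 = 7 completes the 18 across.

7, 6, 5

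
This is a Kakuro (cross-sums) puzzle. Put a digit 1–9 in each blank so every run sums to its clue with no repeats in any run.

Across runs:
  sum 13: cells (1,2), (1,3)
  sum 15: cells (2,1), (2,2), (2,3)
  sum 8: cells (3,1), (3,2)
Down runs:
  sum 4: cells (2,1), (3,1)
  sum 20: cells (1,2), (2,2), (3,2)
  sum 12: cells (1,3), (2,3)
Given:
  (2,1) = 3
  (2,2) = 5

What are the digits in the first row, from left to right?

8 5

4 in 2 cells must be {1,3}.
(2,3) = 15 − 8 = 7 completes the 15 across.
(3,1) = 4 − 3 = 1 completes the 4 down.
(3,2) = 8 − 1 = 7 completes the 8 across.
(1,2) = 20 − 12 = 8 completes the 20 down.
(1,3) = 13 − 8 = 5 completes the 13 across.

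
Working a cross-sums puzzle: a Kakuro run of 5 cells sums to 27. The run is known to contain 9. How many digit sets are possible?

5 distinct digits from 1–9 sum between 15 and 35.
Keeping only sets containing 9.

8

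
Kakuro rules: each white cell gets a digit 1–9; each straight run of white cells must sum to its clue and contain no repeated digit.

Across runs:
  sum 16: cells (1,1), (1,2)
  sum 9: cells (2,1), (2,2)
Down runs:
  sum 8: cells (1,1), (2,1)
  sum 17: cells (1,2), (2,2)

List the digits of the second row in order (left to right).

1 8

16 in 2 cells must be {7,9}; 17 in 2 cells must be {8,9}.
The 16 across and the 8 down share only 7, so (1,1) = 7.
(1,2) = 16 − 7 = 9 completes the 16 across.
(2,1) = 8 − 7 = 1 completes the 8 down.
(2,2) = 9 − 1 = 8 completes the 9 across.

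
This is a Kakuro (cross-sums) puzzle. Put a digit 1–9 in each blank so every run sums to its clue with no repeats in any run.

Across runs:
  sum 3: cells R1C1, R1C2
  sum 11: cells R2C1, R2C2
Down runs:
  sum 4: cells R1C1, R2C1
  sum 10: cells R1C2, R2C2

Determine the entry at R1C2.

3 in 2 cells must be {1,2}; 4 in 2 cells must be {1,3}.
The 3 across and the 4 down share only 1, so R1C1 = 1.
R1C2 = 3 − 1 = 2 completes the 3 across.
R2C1 = 4 − 1 = 3 completes the 4 down.
R2C2 = 11 − 3 = 8 completes the 11 across.

2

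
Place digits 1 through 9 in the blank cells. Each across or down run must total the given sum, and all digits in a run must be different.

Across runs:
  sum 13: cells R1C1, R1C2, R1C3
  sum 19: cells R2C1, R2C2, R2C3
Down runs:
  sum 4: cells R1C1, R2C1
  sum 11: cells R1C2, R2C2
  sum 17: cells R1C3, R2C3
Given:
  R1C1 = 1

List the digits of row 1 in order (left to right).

1, 4, 8

4 in 2 cells must be {1,3}; 17 in 2 cells must be {8,9}.
R2C1 = 4 − 1 = 3 completes the 4 down.
Given what's placed, R2C3 must be 9 to fit the 19 across and 17 down.
R1C3 = 17 − 9 = 8 completes the 17 down.
R2C2 = 19 − 12 = 7 completes the 19 across.
R1C2 = 13 − 9 = 4 completes the 13 across.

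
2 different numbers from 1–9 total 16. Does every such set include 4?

No

The only way to make 16 from 2 distinct digits is {7,9}, which does not contain 4.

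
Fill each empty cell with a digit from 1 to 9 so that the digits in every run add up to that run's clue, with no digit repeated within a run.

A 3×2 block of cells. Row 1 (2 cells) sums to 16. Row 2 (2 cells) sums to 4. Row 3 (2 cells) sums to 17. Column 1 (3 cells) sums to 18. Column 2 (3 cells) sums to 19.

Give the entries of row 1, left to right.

16 in 2 cells must be {7,9}; 4 in 2 cells must be {1,3}; 17 in 2 cells must be {8,9}.
The 4 across and the 19 down share only 3, so (2,2) = 3.
Given what's placed, (3,2) must be 9 to fit the 17 across and 19 down.
(1,2) = 19 − 12 = 7 completes the 19 down.
(2,1) = 4 − 3 = 1 completes the 4 across.
(3,1) = 17 − 9 = 8 completes the 17 across.
(1,1) = 16 − 7 = 9 completes the 16 across.

9 7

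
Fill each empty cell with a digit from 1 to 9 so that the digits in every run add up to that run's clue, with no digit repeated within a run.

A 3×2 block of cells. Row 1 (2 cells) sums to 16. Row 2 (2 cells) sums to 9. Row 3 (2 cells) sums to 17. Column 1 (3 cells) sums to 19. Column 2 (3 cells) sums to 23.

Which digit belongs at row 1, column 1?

16 in 2 cells must be {7,9}; 17 in 2 cells must be {8,9}; 23 in 3 cells must be {6,8,9}.
The 16 across and the 23 down share only 9, so (1,2) = 9.
Given what's placed, (3,2) must be 8 to fit the 17 across and 23 down.
(1,1) = 16 − 9 = 7 completes the 16 across.
(2,2) = 23 − 17 = 6 completes the 23 down.
(3,1) = 17 − 8 = 9 completes the 17 across.
(2,1) = 9 − 6 = 3 completes the 9 across.

7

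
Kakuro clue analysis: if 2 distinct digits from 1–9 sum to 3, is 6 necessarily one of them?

No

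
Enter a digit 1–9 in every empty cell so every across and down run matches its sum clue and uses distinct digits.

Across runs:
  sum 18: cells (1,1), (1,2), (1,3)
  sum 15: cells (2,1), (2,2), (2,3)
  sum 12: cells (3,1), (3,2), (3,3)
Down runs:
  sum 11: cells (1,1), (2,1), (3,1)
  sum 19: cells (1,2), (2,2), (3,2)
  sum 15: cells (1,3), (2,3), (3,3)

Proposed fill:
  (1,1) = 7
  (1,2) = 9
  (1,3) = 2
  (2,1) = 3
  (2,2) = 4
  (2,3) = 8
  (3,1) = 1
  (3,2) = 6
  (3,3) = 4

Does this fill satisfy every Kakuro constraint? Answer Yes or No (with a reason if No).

No — the across run (3,1)–(3,3) sums to 11, not 12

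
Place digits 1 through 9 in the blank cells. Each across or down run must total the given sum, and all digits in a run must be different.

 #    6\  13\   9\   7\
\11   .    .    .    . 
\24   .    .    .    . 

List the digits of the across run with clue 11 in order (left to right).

11 in 4 cells must be {1,2,3,5}.
Only 5 fits R1C2 under both its across sum 11 and down sum 13.
R2C2 = 13 − 5 = 8 completes the 13 down.
Nothing is forced directly, so branch on R1C3, whose candidates are 1 or 2 or 3. If R1C3 = 1: that forces R1C1 = 2, R1C4 = 3, R2C1 = 4, after which R2C3 would have to be in {3,5,7,9} for the 24 across but in {8} for the 9 down — contradiction. If R1C3 = 3: that forces R2C3 = 6, R2C1 = 1, after which R2C4 would have to be in {9} for the 24 across but in {1,2,3,4,5,6} for the 7 down — contradiction. So R1C3 = 2.
R1C1 = 1: the only remaining digit allowed by both the 11 across and the 6 down.
R1C4 = 11 − 8 = 3 completes the 11 across.

1 5 2 3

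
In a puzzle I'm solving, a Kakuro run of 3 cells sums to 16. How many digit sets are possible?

8

3 distinct digits from 1–9 sum between 6 and 24.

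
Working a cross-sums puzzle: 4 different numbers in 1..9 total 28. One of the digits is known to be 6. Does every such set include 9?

Yes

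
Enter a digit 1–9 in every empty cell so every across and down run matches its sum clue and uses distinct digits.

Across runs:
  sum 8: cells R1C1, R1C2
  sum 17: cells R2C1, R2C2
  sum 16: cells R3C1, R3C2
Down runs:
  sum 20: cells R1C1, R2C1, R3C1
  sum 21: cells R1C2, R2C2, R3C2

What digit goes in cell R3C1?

17 in 2 cells must be {8,9}; 16 in 2 cells must be {7,9}.
Nothing is forced directly, so branch on R3C1, whose candidates are 7 or 9. If R3C1 = 7: that forces R1C1 = 5, after which R1C2 would have to be in {3} for the 8 across but in {4,5,6,7,8,9} for the 21 down — contradiction. So R3C1 = 9.
Given what's placed, R2C1 must be 8 to fit the 17 across and 20 down.
R2C2 = 17 − 8 = 9 completes the 17 across.
R3C2 = 16 − 9 = 7 completes the 16 across.
R1C1 = 20 − 17 = 3 completes the 20 down.
R1C2 = 8 − 3 = 5 completes the 8 across.

9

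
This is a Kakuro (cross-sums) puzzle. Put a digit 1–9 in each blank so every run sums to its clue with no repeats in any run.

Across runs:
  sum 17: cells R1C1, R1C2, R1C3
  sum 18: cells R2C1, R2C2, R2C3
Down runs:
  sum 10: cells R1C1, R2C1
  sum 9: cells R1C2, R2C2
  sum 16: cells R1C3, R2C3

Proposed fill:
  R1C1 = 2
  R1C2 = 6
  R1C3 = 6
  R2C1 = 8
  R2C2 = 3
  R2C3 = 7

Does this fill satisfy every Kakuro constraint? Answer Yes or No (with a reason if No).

No — the down run R1C3–R2C3 sums to 13, not 16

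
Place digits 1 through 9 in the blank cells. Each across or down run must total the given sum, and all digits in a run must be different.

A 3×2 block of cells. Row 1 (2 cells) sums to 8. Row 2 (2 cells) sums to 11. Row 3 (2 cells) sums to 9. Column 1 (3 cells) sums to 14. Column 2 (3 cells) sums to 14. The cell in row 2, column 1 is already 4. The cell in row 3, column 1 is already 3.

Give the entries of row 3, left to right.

3, 6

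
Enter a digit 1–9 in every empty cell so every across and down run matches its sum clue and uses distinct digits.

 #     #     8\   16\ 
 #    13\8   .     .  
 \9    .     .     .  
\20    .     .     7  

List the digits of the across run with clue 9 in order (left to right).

No cell is forced outright now. R3C2 can only be 4 or 5 (the digits allowed by both its 20 across and its 8 down). If R3C2 = 4: that forces R3C1 = 9, R2C1 = 4, R2C2 = 3, after which R2C3 would have to be in {2} for the 9 across but in {1,3,4,5,6,8} for the 16 down — contradiction. So R3C2 = 5.
R3C1 = 20 − 12 = 8 completes the 20 across.
R2C1 = 13 − 8 = 5 completes the 13 down.
Given what's placed, R2C2 must be 1 to fit the 9 across and 8 down.
R2C3 = 9 − 6 = 3 completes the 9 across.
R1C2 = 8 − 6 = 2 completes the 8 down.
R1C3 = 8 − 2 = 6 completes the 8 across.

5, 1, 3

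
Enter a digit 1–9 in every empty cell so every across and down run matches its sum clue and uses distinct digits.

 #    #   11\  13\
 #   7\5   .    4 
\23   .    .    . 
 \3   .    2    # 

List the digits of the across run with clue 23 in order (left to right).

23 in 3 cells must be {6,8,9}; 3 in 2 cells must be {1,2}.
R1C2 = 5 − 4 = 1 completes the 5 across.
Intersecting the 23 across with the 7 down forces R2C1 = 6.
R2C2 = 11 − 3 = 8 completes the 11 down.
R2C3 = 23 − 14 = 9 completes the 23 across.
R3C1 = 3 − 2 = 1 completes the 3 across.

6 8 9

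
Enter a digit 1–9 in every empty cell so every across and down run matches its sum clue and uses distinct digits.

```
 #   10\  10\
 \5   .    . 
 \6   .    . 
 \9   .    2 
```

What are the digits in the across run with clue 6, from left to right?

1, 5

R3C1 = 9 − 2 = 7 completes the 9 across.
No cell is forced outright now. R1C1 can only be 1 or 2 (the digits allowed by both its 5 across and its 10 down). If R1C1 = 1: then R1C2 would have to be in {4} for the 5 across but in {1,3,5,7} for the 10 down — contradiction. So R1C1 = 2.
R1C2 = 5 − 2 = 3 completes the 5 across.
R2C1 = 10 − 9 = 1 completes the 10 down.
R2C2 = 6 − 1 = 5 completes the 6 across.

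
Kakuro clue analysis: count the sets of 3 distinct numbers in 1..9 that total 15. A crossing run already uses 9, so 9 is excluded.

6

3 distinct digits from 1–9 sum between 6 and 24.
Dropping sets that contain 9.
Enumerating: {1,6,8}, {2,5,8}, {2,6,7}, {3,4,8}, {3,5,7}, {4,5,6}.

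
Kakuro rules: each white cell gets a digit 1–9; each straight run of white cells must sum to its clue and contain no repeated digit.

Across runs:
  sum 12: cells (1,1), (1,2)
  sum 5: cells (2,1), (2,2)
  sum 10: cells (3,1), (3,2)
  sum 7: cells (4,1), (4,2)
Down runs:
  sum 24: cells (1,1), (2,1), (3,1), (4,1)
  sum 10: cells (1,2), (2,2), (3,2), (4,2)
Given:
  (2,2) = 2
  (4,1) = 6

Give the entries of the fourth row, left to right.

6, 1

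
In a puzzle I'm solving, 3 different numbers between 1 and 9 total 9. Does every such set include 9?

No

Counterexample: {1,2,6} sums to 9 without using 9.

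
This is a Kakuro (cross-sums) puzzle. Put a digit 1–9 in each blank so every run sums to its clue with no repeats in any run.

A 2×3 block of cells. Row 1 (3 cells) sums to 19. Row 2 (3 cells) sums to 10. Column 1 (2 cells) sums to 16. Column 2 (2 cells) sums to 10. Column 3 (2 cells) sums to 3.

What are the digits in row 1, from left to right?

16 in 2 cells must be {7,9}; 3 in 2 cells must be {1,2}.
The 19 across and the 3 down share only 2, so (1,3) = 2.
The 10 across and the 16 down share only 7, so (2,1) = 7.
(2,3) = 3 − 2 = 1 completes the 3 down.
(1,1) = 16 − 7 = 9 completes the 16 down.
(1,2) = 19 − 11 = 8 completes the 19 across.
(2,2) = 10 − 8 = 2 completes the 10 across.

9 8 2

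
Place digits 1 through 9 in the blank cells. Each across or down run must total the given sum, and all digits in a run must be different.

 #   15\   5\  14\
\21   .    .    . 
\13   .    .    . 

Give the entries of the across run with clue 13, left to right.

The 21 across and the 5 down share only 4, so R1C2 = 4.
R2C2 = 5 − 4 = 1 completes the 5 down.
Nothing is forced directly, so branch on R1C1, whose candidates are 8 or 9. If R1C1 = 9: that forces R1C3 = 8, after which R2C1 would have to be in {3,4,5,7,8,9} for the 13 across but in {6} for the 15 down — contradiction. So R1C1 = 8.
R1C3 = 21 − 12 = 9 completes the 21 across.
R2C1 = 15 − 8 = 7 completes the 15 down.
R2C3 = 13 − 8 = 5 completes the 13 across.

7 1 5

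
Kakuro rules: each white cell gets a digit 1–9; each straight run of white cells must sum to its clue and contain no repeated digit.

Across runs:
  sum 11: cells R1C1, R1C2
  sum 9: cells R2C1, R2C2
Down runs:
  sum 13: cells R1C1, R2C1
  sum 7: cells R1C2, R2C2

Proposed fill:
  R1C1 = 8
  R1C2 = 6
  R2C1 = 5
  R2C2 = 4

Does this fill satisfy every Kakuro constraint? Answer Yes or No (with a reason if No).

No — the down run R1C2–R2C2 sums to 10, not 7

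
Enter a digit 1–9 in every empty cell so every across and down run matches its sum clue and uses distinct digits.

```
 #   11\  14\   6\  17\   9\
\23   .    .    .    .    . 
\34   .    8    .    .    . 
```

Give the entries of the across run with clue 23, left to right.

34 in 5 cells must be {4,6,7,8,9}; 17 in 2 cells must be {8,9}.
R1C2 = 14 − 8 = 6 completes the 14 down.
R2C3 = 4: the only remaining digit allowed by both the 34 across and the 6 down.
Given what's placed, R2C4 must be 9 to fit the 34 across and 17 down.
R1C3 = 6 − 4 = 2 completes the 6 down.
R1C4 = 17 − 9 = 8 completes the 17 down.
Nothing is forced directly, so branch on R2C1, whose candidates are 6 or 7. If R2C1 = 6: then R1C1 would have to be in {3,4} for the 23 across but in {5} for the 11 down — contradiction. So R2C1 = 7.
R1C1 = 11 − 7 = 4 completes the 11 down.
R1C5 = 23 − 20 = 3 completes the 23 across.

4 6 2 8 3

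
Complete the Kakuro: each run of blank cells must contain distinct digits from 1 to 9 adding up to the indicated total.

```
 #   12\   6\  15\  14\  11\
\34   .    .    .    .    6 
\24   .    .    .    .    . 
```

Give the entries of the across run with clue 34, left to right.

9, 4, 7, 8, 6

34 in 5 cells must be {4,6,7,8,9}.
Given what's placed, R1C2 must be 4 to fit the 34 across and 6 down.
R2C2 = 6 − 4 = 2 completes the 6 down.
R2C5 = 11 − 6 = 5 completes the 11 down.
No cell is forced outright now. R1C4 can only be 8 or 9 (the digits allowed by both its 34 across and its 14 down). If R1C4 = 9: then R2C4 would have to be in {1,3,4,6,7,8,9} for the 24 across but in {5} for the 14 down — contradiction. So R1C4 = 8.
R2C4 = 14 − 8 = 6 completes the 14 down.
Nothing is forced directly, so branch on R2C3, whose candidates are 7 or 8. If R2C3 = 7: then R1C3 would have to be in {7,9} for the 34 across but in {8} for the 15 down — contradiction. So R2C3 = 8.
R1C3 = 15 − 8 = 7 completes the 15 down.
R2C1 = 24 − 21 = 3 completes the 24 across.
R1C1 = 34 − 25 = 9 completes the 34 across.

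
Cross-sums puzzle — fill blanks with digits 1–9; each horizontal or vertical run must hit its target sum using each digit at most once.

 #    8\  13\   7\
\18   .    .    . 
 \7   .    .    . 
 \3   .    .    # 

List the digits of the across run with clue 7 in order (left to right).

7 in 3 cells must be {1,2,4}; 3 in 2 cells must be {1,2}.
Nothing is forced directly, so branch on R3C1, whose candidates are 1 or 2. If R3C1 = 2: that forces R2C1 = 1, R3C2 = 1, R1C1 = 5, R2C2 = 4, R2C3 = 2, after which R1C2 would have to be in {4,6,7,9} for the 18 across but in {8} for the 13 down — contradiction. So R3C1 = 1.
R3C2 = 3 − 1 = 2 completes the 3 across.
Given what's placed, R2C2 must be 4 to fit the 7 across and 13 down.
R1C2 = 13 − 6 = 7 completes the 13 down.
R2C1 = 2: the only remaining digit allowed by both the 7 across and the 8 down.
R2C3 = 7 − 6 = 1 completes the 7 across.

2 4 1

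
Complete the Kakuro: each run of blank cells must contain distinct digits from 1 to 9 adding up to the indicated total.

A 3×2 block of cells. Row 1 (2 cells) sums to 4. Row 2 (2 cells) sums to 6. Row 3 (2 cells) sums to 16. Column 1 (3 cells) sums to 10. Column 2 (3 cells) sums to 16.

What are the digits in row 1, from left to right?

4 in 2 cells must be {1,3}; 16 in 2 cells must be {7,9}.
The 16 across and the 10 down share only 7, so (3,1) = 7.
(3,2) = 16 − 7 = 9 completes the 16 across.
Given what's placed, (1,1) must be 1 to fit the 4 across and 10 down.
(1,2) = 4 − 1 = 3 completes the 4 across.
(2,1) = 10 − 8 = 2 completes the 10 down.
(2,2) = 6 − 2 = 4 completes the 6 across.

1 3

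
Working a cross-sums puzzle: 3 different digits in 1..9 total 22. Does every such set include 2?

Counterexample: {5,8,9} sums to 22 without using 2.

No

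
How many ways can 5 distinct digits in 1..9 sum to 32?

5 distinct digits from 1–9 sum between 15 and 35.
Enumerating: {2,6,7,8,9}, {3,5,7,8,9}, {4,5,6,8,9}.

3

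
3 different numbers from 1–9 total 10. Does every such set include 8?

No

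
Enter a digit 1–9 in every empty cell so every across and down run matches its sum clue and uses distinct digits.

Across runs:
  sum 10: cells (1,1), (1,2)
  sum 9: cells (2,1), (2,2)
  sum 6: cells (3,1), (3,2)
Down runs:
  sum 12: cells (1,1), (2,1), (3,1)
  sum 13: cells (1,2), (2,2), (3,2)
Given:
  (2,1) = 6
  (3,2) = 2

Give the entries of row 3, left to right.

4, 2

(2,2) = 9 − 6 = 3 completes the 9 across.
(3,1) = 6 − 2 = 4 completes the 6 across.
(1,1) = 12 − 10 = 2 completes the 12 down.
(1,2) = 10 − 2 = 8 completes the 10 across.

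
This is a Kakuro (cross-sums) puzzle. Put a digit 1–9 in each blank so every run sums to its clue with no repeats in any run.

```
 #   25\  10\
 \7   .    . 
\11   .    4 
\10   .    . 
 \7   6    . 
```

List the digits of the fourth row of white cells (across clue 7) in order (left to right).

10 in 4 cells must be {1,2,3,4}.
R2C1 = 11 − 4 = 7 completes the 11 across.
R4C2 = 7 − 6 = 1 completes the 7 across.
No cell is forced outright now. R1C1 can only be 3 or 4 (the digits allowed by both its 7 across and its 25 down). If R1C1 = 3: then R1C2 would have to be in {4} for the 7 across but in {2,3} for the 10 down — contradiction. So R1C1 = 4.
R1C2 = 7 − 4 = 3 completes the 7 across.
R3C1 = 25 − 17 = 8 completes the 25 down.
R3C2 = 10 − 8 = 2 completes the 10 across.

6, 1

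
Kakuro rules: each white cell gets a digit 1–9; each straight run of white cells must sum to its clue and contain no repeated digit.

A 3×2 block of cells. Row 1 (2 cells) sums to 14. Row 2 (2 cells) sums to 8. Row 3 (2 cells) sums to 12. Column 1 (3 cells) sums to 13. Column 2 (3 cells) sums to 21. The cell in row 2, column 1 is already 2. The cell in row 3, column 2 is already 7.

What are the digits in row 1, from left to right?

6 8

(2,2) = 8 − 2 = 6 completes the 8 across.
(3,1) = 12 − 7 = 5 completes the 12 across.
(1,1) = 13 − 7 = 6 completes the 13 down.
(1,2) = 14 − 6 = 8 completes the 14 across.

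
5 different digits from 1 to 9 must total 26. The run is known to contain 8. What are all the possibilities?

5 distinct digits from 1–9 sum between 15 and 35.
Keeping only sets containing 8.

{1,2,6,8,9}; {1,3,5,8,9}; {1,4,6,7,8}; {2,3,4,8,9}; {2,3,6,7,8}; {2,4,5,7,8}; {3,4,5,6,8}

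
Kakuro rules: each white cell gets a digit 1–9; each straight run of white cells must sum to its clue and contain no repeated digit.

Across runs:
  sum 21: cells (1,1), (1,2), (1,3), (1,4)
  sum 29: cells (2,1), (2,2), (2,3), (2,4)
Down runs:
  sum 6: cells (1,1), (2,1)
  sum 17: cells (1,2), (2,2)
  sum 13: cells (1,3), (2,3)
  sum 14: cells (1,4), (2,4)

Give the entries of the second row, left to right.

5, 8, 7, 9

29 in 4 cells must be {5,7,8,9}; 17 in 2 cells must be {8,9}.
Only 5 fits (2,1) under both its across sum 29 and down sum 6.
(1,1) = 6 − 5 = 1 completes the 6 down.
Nothing is forced directly, so branch on (1,2), whose candidates are 8 or 9. If (1,2) = 8: that forces (2,2) = 9, (2,4) = 8, after which (1,4) would have to be in {3,5,7,9} for the 21 across but in {6} for the 14 down — contradiction. So (1,2) = 9.
(2,2) = 17 − 9 = 8 completes the 17 down.
(2,4) = 9: the only remaining digit allowed by both the 29 across and the 14 down.
(1,4) = 14 − 9 = 5 completes the 14 down.
(2,3) = 29 − 22 = 7 completes the 29 across.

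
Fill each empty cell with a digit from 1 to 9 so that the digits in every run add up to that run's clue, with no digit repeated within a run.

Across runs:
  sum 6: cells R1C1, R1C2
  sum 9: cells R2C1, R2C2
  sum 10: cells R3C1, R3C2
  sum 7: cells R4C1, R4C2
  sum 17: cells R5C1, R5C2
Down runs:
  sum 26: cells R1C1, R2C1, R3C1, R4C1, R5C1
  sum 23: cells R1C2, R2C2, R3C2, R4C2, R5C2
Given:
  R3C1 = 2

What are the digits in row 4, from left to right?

17 in 2 cells must be {8,9}.
R3C2 = 10 − 2 = 8 completes the 10 across.
R5C2 = 9: the only remaining digit allowed by both the 17 across and the 23 down.
R5C1 = 17 − 9 = 8 completes the 17 across.
No cell is forced outright now. R2C2 can only be 1 or 2 or 3 (the digits allowed by both its 9 across and its 23 down). If R2C2 = 1: that forces R1C2 = 2, after which R2C1 would have to be in {8} for the 9 across but in {1,3,4,5,6,7,9} for the 26 down — contradiction. If R2C2 = 3: that forces R2C1 = 6, R1C1 = 1, after which R1C2 would have to be in {5} for the 6 across but in {1,2} for the 23 down — contradiction. So R2C2 = 2.
R1C2 = 1: the only remaining digit allowed by both the 6 across and the 23 down.
R2C1 = 9 − 2 = 7 completes the 9 across.
R4C2 = 23 − 20 = 3 completes the 23 down.
R1C1 = 6 − 1 = 5 completes the 6 across.
R4C1 = 7 − 3 = 4 completes the 7 across.

4 3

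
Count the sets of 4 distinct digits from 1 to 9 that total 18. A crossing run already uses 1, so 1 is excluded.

4 distinct digits from 1–9 sum between 10 and 30.
Dropping sets that contain 1.
Enumerating: {2,3,4,9}, {2,3,5,8}, {2,3,6,7}, {2,4,5,7}, {3,4,5,6}.

5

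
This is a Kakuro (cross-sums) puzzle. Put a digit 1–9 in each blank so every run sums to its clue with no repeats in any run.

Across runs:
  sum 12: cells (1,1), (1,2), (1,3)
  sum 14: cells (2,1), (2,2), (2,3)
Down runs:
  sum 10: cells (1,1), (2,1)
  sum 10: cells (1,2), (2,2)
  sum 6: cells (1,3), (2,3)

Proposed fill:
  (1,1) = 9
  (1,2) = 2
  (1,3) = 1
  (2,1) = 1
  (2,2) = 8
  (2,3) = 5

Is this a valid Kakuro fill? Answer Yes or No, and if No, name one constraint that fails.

Across: 9+2+1=12; 1+8+5=14. Down: 9+1=10; 2+8=10; 1+5=6. No digit repeats within any run.

Yes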